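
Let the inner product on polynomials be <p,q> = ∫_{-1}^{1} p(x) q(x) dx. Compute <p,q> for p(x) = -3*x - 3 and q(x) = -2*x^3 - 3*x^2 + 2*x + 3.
<p,q> = -68/5

Expand the product: p(x)·q(x) = 6*x^4 + 15*x^3 + 3*x^2 - 15*x - 9.
∫_{-1}^{1} of each monomial x^k gives [2/(k+1) if k even, 0 if k odd]. Integrating term-by-term (or equivalently evaluating the antiderivative F(x) = 6*x^5/5 + 15*x^4/4 + x^3 - 15*x^2/2 - 9*x at the endpoints):
  F(1) − F(−1) = -211/20 − (61/20) = -68/5.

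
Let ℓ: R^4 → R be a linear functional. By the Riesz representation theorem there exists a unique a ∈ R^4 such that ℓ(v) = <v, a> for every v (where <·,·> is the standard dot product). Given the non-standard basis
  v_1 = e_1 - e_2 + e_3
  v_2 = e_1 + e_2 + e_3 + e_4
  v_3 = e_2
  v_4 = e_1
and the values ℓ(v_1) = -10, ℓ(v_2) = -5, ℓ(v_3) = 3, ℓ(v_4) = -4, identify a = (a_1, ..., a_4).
a = (-4, 3, -3, -1)

Write a = (a_1, ..., a_4) in the standard basis. For each basis vector v_i, ℓ(v_i) = <v_i, a> is a linear equation in the a_j's. Collect the n equations into a matrix system V a = ℓ, where row i of V is v_i (expressed in the standard basis). Since V is invertible (lower-triangular with 1s on the diagonal, up to permutation), solve by back-substitution:
  V =
[[1, -1, 1, 0],
 [1, 1, 1, 1],
 [0, 1, 0, 0],
 [1, 0, 0, 0]]
  V a = (-10, -5, 3, -4)
Solving gives a = (-4, 3, -3, -1).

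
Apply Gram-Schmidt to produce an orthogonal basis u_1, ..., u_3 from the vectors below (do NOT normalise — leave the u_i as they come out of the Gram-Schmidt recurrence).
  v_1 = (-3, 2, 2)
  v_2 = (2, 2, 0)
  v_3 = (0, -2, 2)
Orthogonal basis:
  u_1 = (-3, 2, 2)
  u_2 = (28/17, 38/17, 4/17)
  u_3 = (28/33, -28/33, 70/33)

Apply the Gram-Schmidt recurrence
  u_1 = v_1
  u_i = v_i − Σ_{j<i} ((v_i · u_j) / (u_j · u_j)) · u_j.

Step by step this gives:
  u_1 = (-3, 2, 2)
  u_2 = (28/17, 38/17, 4/17)
  u_3 = (28/33, -28/33, 70/33)

Orthogonality check:
  u_2 · u_1 = 0 (should be 0)
  u_3 · u_1 = 0 (should be 0)
  u_3 · u_2 = 0 (should be 0)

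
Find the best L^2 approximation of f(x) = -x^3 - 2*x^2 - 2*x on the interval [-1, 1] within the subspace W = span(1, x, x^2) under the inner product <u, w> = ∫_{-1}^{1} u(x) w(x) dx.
g(x) = -2*x^2 - 13*x/5

The best approximation g ∈ W is the orthogonal projection of f onto W. Writing g = a_0 + a_1 x + a_2 x^2, the coefficients solve the normal equations G · a = b where
  G_{ij} = <φ_i, φ_j> and b_i = <f, φ_i>, with φ_0 = 1, φ_1 = x, φ_2 = x^2.
G =
  [2, 0, 2/3]
  [0, 2/3, 0]
  [2/3, 0, 2/5],
b = (-4/3, -26/15, -4/5).
Solving gives a_0 = 0, a_1 = -13/5, a_2 = -2, so
  g(x) = -2*x^2 - 13*x/5.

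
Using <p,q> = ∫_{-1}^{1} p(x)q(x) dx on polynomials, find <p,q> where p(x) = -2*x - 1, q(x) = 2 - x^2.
<p,q> = -10/3

Expand the product: p(x)·q(x) = 2*x^3 + x^2 - 4*x - 2.
∫_{-1}^{1} of each monomial x^k gives [2/(k+1) if k even, 0 if k odd]. Integrating term-by-term (or equivalently evaluating the antiderivative F(x) = x^4/2 + x^3/3 - 2*x^2 - 2*x at the endpoints):
  F(1) − F(−1) = -19/6 − (1/6) = -10/3.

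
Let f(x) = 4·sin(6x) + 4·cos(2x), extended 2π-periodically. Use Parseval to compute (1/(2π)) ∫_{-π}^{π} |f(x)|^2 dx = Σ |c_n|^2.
Σ |c_n|^2 = 16

Expand |f|^2 and use orthogonality of {sin(nx), cos(mx)} on [-π, π]:
  ∫_{-π}^{π} sin(nx)^2 dx = π, ∫ cos(mx)^2 dx = π, and cross terms integrate to 0.
So ∫_{-π}^{π} f(x)^2 dx = 4^2 · π + 4^2 · π = (16 + 16)π.
Divide by 2π: (16 + 16)/2 = 16.
By Parseval, this equals Σ |c_n|^2.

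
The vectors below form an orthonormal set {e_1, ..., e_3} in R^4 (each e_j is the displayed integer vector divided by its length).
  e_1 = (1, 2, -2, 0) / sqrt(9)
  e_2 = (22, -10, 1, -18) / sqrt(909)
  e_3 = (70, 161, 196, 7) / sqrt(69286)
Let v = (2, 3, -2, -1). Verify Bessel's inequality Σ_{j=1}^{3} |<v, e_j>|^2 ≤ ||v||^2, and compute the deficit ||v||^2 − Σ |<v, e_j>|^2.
Σ |<v, e_j>|^2 = 124/7; ||v||^2 = 18; deficit = 2/7

Write each e_j = u_j / sqrt(<u_j, u_j>) where u_j is the displayed integer vector. Then <v, e_j> = <v, u_j> / sqrt(<u_j, u_j>), so |<v, e_j>|^2 = <v, u_j>^2 / <u_j, u_j>.
Coefficients: <v, e_1> = 12/sqrt(9), <v, e_2> = 30/sqrt(909), <v, e_3> = 224/sqrt(69286).
Square and sum: Σ |<v, e_j>|^2 = 124/7.
Compute ||v||^2 = v·v = 18.
Deficit = 18 − 124/7 = 2/7 ≥ 0, confirming Bessel's inequality. (The deficit equals ||v − Σ <v,e_j> e_j||^2, the squared distance from v to span{e_j}.)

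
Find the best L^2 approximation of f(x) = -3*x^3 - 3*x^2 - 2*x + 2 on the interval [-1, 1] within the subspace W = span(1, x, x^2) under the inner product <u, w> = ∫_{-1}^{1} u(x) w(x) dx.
g(x) = -3*x^2 - 19*x/5 + 2

The best approximation g ∈ W is the orthogonal projection of f onto W. Writing g = a_0 + a_1 x + a_2 x^2, the coefficients solve the normal equations G · a = b where
  G_{ij} = <φ_i, φ_j> and b_i = <f, φ_i>, with φ_0 = 1, φ_1 = x, φ_2 = x^2.
G =
  [2, 0, 2/3]
  [0, 2/3, 0]
  [2/3, 0, 2/5],
b = (2, -38/15, 2/15).
Solving gives a_0 = 2, a_1 = -19/5, a_2 = -3, so
  g(x) = -3*x^2 - 19*x/5 + 2.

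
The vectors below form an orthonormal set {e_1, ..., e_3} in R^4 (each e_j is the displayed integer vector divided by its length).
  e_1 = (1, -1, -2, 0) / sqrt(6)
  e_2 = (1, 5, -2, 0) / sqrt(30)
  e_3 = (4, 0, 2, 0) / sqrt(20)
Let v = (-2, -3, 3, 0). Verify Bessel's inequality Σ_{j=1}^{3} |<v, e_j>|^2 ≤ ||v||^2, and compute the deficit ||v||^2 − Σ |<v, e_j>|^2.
Σ |<v, e_j>|^2 = 22; ||v||^2 = 22; deficit = 0

Write each e_j = u_j / sqrt(<u_j, u_j>) where u_j is the displayed integer vector. Then <v, e_j> = <v, u_j> / sqrt(<u_j, u_j>), so |<v, e_j>|^2 = <v, u_j>^2 / <u_j, u_j>.
Coefficients: <v, e_1> = -5/sqrt(6), <v, e_2> = -23/sqrt(30), <v, e_3> = -2/sqrt(20).
Square and sum: Σ |<v, e_j>|^2 = 22.
Compute ||v||^2 = v·v = 22.
Deficit = 22 − 22 = 0 ≥ 0, confirming Bessel's inequality. (The deficit equals ||v − Σ <v,e_j> e_j||^2, the squared distance from v to span{e_j}.)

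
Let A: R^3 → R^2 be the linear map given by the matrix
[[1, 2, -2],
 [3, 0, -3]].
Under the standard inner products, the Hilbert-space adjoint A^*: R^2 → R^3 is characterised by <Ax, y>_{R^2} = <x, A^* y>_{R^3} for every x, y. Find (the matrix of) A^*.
A^* = A^T =
[[1, 3],
 [2, 0],
 [-2, -3]]

For real matrices with standard dot products, the defining identity <Ax, y> = <x, A^* y> gives (Ax)^T y = x^T (A^*) y, i.e. x^T A^T y = x^T (A^*) y. Since this holds for all x, y, we must have A^* = A^T. Therefore
A^* =
[[1, 3],
 [2, 0],
 [-2, -3]].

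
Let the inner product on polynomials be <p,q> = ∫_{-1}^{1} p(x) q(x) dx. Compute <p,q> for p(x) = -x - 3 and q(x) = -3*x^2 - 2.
<p,q> = 18

Expand the product: p(x)·q(x) = 3*x^3 + 9*x^2 + 2*x + 6.
∫_{-1}^{1} of each monomial x^k gives [2/(k+1) if k even, 0 if k odd]. Integrating term-by-term (or equivalently evaluating the antiderivative F(x) = 3*x^4/4 + 3*x^3 + x^2 + 6*x at the endpoints):
  F(1) − F(−1) = 43/4 − (-29/4) = 18.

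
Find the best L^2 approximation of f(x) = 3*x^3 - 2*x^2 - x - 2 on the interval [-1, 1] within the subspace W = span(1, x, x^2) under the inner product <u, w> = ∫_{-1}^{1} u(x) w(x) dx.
g(x) = -2*x^2 + 4*x/5 - 2

The best approximation g ∈ W is the orthogonal projection of f onto W. Writing g = a_0 + a_1 x + a_2 x^2, the coefficients solve the normal equations G · a = b where
  G_{ij} = <φ_i, φ_j> and b_i = <f, φ_i>, with φ_0 = 1, φ_1 = x, φ_2 = x^2.
G =
  [2, 0, 2/3]
  [0, 2/3, 0]
  [2/3, 0, 2/5],
b = (-16/3, 8/15, -32/15).
Solving gives a_0 = -2, a_1 = 4/5, a_2 = -2, so
  g(x) = -2*x^2 + 4*x/5 - 2.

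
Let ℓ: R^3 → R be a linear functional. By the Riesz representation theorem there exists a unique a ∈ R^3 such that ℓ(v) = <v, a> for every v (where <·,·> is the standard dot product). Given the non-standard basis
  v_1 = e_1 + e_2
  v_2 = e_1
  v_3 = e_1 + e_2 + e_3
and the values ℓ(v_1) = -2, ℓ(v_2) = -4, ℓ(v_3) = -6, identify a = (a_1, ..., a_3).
a = (-4, 2, -4)

Write a = (a_1, ..., a_3) in the standard basis. For each basis vector v_i, ℓ(v_i) = <v_i, a> is a linear equation in the a_j's. Collect the n equations into a matrix system V a = ℓ, where row i of V is v_i (expressed in the standard basis). Since V is invertible (lower-triangular with 1s on the diagonal, up to permutation), solve by back-substitution:
  V =
[[1, 1, 0],
 [1, 0, 0],
 [1, 1, 1]]
  V a = (-2, -4, -6)
Solving gives a = (-4, 2, -4).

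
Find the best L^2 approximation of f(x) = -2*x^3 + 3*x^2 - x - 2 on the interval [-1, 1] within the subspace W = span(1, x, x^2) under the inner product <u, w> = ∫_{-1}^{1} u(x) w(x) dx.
g(x) = 3*x^2 - 11*x/5 - 2

The best approximation g ∈ W is the orthogonal projection of f onto W. Writing g = a_0 + a_1 x + a_2 x^2, the coefficients solve the normal equations G · a = b where
  G_{ij} = <φ_i, φ_j> and b_i = <f, φ_i>, with φ_0 = 1, φ_1 = x, φ_2 = x^2.
G =
  [2, 0, 2/3]
  [0, 2/3, 0]
  [2/3, 0, 2/5],
b = (-2, -22/15, -2/15).
Solving gives a_0 = -2, a_1 = -11/5, a_2 = 3, so
  g(x) = 3*x^2 - 11*x/5 - 2.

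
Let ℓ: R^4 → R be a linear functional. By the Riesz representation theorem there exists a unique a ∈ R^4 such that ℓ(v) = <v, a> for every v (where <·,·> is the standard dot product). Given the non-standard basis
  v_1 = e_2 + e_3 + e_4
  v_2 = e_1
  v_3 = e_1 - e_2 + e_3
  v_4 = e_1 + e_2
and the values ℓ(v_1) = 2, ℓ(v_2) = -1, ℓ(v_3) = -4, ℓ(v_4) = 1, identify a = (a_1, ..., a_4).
a = (-1, 2, -1, 1)

Write a = (a_1, ..., a_4) in the standard basis. For each basis vector v_i, ℓ(v_i) = <v_i, a> is a linear equation in the a_j's. Collect the n equations into a matrix system V a = ℓ, where row i of V is v_i (expressed in the standard basis). Since V is invertible (lower-triangular with 1s on the diagonal, up to permutation), solve by back-substitution:
  V =
[[0, 1, 1, 1],
 [1, 0, 0, 0],
 [1, -1, 1, 0],
 [1, 1, 0, 0]]
  V a = (2, -1, -4, 1)
Solving gives a = (-1, 2, -1, 1).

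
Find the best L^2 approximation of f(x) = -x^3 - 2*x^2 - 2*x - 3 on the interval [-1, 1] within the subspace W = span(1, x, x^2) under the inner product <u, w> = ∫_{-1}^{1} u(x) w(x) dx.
g(x) = -2*x^2 - 13*x/5 - 3

The best approximation g ∈ W is the orthogonal projection of f onto W. Writing g = a_0 + a_1 x + a_2 x^2, the coefficients solve the normal equations G · a = b where
  G_{ij} = <φ_i, φ_j> and b_i = <f, φ_i>, with φ_0 = 1, φ_1 = x, φ_2 = x^2.
G =
  [2, 0, 2/3]
  [0, 2/3, 0]
  [2/3, 0, 2/5],
b = (-22/3, -26/15, -14/5).
Solving gives a_0 = -3, a_1 = -13/5, a_2 = -2, so
  g(x) = -2*x^2 - 13*x/5 - 3.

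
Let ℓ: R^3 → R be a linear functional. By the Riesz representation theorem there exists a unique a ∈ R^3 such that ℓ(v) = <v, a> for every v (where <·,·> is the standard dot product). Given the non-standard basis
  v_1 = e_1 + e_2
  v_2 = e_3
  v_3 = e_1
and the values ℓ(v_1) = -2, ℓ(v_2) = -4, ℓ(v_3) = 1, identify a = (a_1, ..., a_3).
a = (1, -3, -4)

Write a = (a_1, ..., a_3) in the standard basis. For each basis vector v_i, ℓ(v_i) = <v_i, a> is a linear equation in the a_j's. Collect the n equations into a matrix system V a = ℓ, where row i of V is v_i (expressed in the standard basis). Since V is invertible (lower-triangular with 1s on the diagonal, up to permutation), solve by back-substitution:
  V =
[[1, 1, 0],
 [0, 0, 1],
 [1, 0, 0]]
  V a = (-2, -4, 1)
Solving gives a = (1, -3, -4).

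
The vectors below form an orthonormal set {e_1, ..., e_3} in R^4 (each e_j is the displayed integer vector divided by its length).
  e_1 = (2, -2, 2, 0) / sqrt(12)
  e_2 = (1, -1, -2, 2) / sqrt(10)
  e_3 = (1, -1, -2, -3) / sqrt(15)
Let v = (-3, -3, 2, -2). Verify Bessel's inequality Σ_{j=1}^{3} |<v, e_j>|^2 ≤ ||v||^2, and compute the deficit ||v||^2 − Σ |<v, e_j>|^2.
Σ |<v, e_j>|^2 = 8; ||v||^2 = 26; deficit = 18

Write each e_j = u_j / sqrt(<u_j, u_j>) where u_j is the displayed integer vector. Then <v, e_j> = <v, u_j> / sqrt(<u_j, u_j>), so |<v, e_j>|^2 = <v, u_j>^2 / <u_j, u_j>.
Coefficients: <v, e_1> = 4/sqrt(12), <v, e_2> = -8/sqrt(10), <v, e_3> = 2/sqrt(15).
Square and sum: Σ |<v, e_j>|^2 = 8.
Compute ||v||^2 = v·v = 26.
Deficit = 26 − 8 = 18 ≥ 0, confirming Bessel's inequality. (The deficit equals ||v − Σ <v,e_j> e_j||^2, the squared distance from v to span{e_j}.)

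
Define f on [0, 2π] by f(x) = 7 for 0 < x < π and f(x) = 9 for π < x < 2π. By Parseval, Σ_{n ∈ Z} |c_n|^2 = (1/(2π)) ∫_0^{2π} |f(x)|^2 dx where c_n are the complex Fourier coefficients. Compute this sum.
Σ |c_n|^2 = 65

Parseval equates the L^2 energy of f (normalised by 1/(2π)) with the ℓ^2 sum of its Fourier coefficients: (1/(2π)) ∫_0^{2π} |f|^2 = Σ |c_n|^2.
Compute the left side: (1/(2π)) [∫_0^π 7^2 dx + ∫_π^{2π} 9^2 dx] = (1/(2π)) · (49π + 81π) = (49 + 81)/2 = 65.
So Σ_{n ∈ Z} |c_n|^2 = 65.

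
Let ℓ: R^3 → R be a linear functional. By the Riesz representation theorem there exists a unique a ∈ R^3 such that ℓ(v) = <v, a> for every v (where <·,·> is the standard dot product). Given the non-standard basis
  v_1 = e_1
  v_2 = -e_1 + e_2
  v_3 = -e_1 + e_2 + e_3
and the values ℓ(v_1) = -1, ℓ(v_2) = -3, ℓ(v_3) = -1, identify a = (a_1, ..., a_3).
a = (-1, -4, 2)

Write a = (a_1, ..., a_3) in the standard basis. For each basis vector v_i, ℓ(v_i) = <v_i, a> is a linear equation in the a_j's. Collect the n equations into a matrix system V a = ℓ, where row i of V is v_i (expressed in the standard basis). Since V is invertible (lower-triangular with 1s on the diagonal, up to permutation), solve by back-substitution:
  V =
[[1, 0, 0],
 [-1, 1, 0],
 [-1, 1, 1]]
  V a = (-1, -3, -1)
Solving gives a = (-1, -4, 2).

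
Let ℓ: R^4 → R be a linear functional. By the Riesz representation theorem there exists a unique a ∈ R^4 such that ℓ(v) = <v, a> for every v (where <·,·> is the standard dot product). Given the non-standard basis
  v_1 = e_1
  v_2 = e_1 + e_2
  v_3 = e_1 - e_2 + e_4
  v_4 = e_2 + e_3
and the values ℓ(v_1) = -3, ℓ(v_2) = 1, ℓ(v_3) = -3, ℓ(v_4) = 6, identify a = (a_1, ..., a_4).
a = (-3, 4, 2, 4)

Write a = (a_1, ..., a_4) in the standard basis. For each basis vector v_i, ℓ(v_i) = <v_i, a> is a linear equation in the a_j's. Collect the n equations into a matrix system V a = ℓ, where row i of V is v_i (expressed in the standard basis). Since V is invertible (lower-triangular with 1s on the diagonal, up to permutation), solve by back-substitution:
  V =
[[1, 0, 0, 0],
 [1, 1, 0, 0],
 [1, -1, 0, 1],
 [0, 1, 1, 0]]
  V a = (-3, 1, -3, 6)
Solving gives a = (-3, 4, 2, 4).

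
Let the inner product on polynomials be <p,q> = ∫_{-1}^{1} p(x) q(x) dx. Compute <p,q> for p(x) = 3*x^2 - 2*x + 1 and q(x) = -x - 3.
<p,q> = -32/3

Expand the product: p(x)·q(x) = -3*x^3 - 7*x^2 + 5*x - 3.
∫_{-1}^{1} of each monomial x^k gives [2/(k+1) if k even, 0 if k odd]. Integrating term-by-term (or equivalently evaluating the antiderivative F(x) = -3*x^4/4 - 7*x^3/3 + 5*x^2/2 - 3*x at the endpoints):
  F(1) − F(−1) = -43/12 − (85/12) = -32/3.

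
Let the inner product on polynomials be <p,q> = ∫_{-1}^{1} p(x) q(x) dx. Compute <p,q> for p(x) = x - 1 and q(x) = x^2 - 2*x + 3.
<p,q> = -8

Expand the product: p(x)·q(x) = x^3 - 3*x^2 + 5*x - 3.
∫_{-1}^{1} of each monomial x^k gives [2/(k+1) if k even, 0 if k odd]. Integrating term-by-term (or equivalently evaluating the antiderivative F(x) = x^4/4 - x^3 + 5*x^2/2 - 3*x at the endpoints):
  F(1) − F(−1) = -5/4 − (27/4) = -8.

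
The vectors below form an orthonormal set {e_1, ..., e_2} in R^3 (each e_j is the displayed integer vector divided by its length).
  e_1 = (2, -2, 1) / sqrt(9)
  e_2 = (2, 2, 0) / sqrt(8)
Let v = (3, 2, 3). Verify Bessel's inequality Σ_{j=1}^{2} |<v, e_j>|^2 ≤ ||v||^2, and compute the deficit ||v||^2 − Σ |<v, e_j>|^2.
Σ |<v, e_j>|^2 = 275/18; ||v||^2 = 22; deficit = 121/18

Write each e_j = u_j / sqrt(<u_j, u_j>) where u_j is the displayed integer vector. Then <v, e_j> = <v, u_j> / sqrt(<u_j, u_j>), so |<v, e_j>|^2 = <v, u_j>^2 / <u_j, u_j>.
Coefficients: <v, e_1> = 5/sqrt(9), <v, e_2> = 10/sqrt(8).
Square and sum: Σ |<v, e_j>|^2 = 275/18.
Compute ||v||^2 = v·v = 22.
Deficit = 22 − 275/18 = 121/18 ≥ 0, confirming Bessel's inequality. (The deficit equals ||v − Σ <v,e_j> e_j||^2, the squared distance from v to span{e_j}.)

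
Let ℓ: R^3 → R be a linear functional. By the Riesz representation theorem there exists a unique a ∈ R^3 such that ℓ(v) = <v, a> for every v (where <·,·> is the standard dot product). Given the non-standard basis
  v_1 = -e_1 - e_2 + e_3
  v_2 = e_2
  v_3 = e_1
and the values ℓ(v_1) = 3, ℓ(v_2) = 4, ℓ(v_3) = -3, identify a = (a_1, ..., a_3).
a = (-3, 4, 4)

Write a = (a_1, ..., a_3) in the standard basis. For each basis vector v_i, ℓ(v_i) = <v_i, a> is a linear equation in the a_j's. Collect the n equations into a matrix system V a = ℓ, where row i of V is v_i (expressed in the standard basis). Since V is invertible (lower-triangular with 1s on the diagonal, up to permutation), solve by back-substitution:
  V =
[[-1, -1, 1],
 [0, 1, 0],
 [1, 0, 0]]
  V a = (3, 4, -3)
Solving gives a = (-3, 4, 4).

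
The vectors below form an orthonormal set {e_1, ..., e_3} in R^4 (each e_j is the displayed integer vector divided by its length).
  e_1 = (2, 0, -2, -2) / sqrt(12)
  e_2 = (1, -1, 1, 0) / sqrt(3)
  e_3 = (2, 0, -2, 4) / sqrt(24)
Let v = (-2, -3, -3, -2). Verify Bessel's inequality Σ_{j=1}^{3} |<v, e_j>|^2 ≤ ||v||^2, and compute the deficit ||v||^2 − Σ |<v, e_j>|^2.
Σ |<v, e_j>|^2 = 35/6; ||v||^2 = 26; deficit = 121/6

Write each e_j = u_j / sqrt(<u_j, u_j>) where u_j is the displayed integer vector. Then <v, e_j> = <v, u_j> / sqrt(<u_j, u_j>), so |<v, e_j>|^2 = <v, u_j>^2 / <u_j, u_j>.
Coefficients: <v, e_1> = 6/sqrt(12), <v, e_2> = -2/sqrt(3), <v, e_3> = -6/sqrt(24).
Square and sum: Σ |<v, e_j>|^2 = 35/6.
Compute ||v||^2 = v·v = 26.
Deficit = 26 − 35/6 = 121/6 ≥ 0, confirming Bessel's inequality. (The deficit equals ||v − Σ <v,e_j> e_j||^2, the squared distance from v to span{e_j}.)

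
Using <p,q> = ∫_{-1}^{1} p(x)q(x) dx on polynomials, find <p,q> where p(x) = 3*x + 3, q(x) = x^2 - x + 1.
<p,q> = 6

Expand the product: p(x)·q(x) = 3*x^3 + 3.
∫_{-1}^{1} of each monomial x^k gives [2/(k+1) if k even, 0 if k odd]. Integrating term-by-term (or equivalently evaluating the antiderivative F(x) = 3*x^4/4 + 3*x at the endpoints):
  F(1) − F(−1) = 15/4 − (-9/4) = 6.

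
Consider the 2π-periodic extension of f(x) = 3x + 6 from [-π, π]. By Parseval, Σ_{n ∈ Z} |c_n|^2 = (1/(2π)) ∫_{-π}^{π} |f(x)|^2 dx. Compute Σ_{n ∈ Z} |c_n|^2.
Σ |c_n|^2 = 3π^2 + 36

Expand and integrate term by term over [-π, π]:
  ∫ (3x)^2 dx = 9·(2π^3/3); ∫ 2·3·(6)·x dx = 0 (odd integrand); ∫ 6^2 dx = 36·2π.
So (1/(2π)) ∫_{-π}^{π} (3x + 6)^2 dx = 9π^2/3 + 36 = 3π^2 + 36.
Parseval ⇒ Σ |c_n|^2 = 3π^2 + 36.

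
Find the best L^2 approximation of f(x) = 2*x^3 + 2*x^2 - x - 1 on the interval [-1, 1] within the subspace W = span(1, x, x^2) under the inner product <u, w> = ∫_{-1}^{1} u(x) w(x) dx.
g(x) = 2*x^2 + x/5 - 1

The best approximation g ∈ W is the orthogonal projection of f onto W. Writing g = a_0 + a_1 x + a_2 x^2, the coefficients solve the normal equations G · a = b where
  G_{ij} = <φ_i, φ_j> and b_i = <f, φ_i>, with φ_0 = 1, φ_1 = x, φ_2 = x^2.
G =
  [2, 0, 2/3]
  [0, 2/3, 0]
  [2/3, 0, 2/5],
b = (-2/3, 2/15, 2/15).
Solving gives a_0 = -1, a_1 = 1/5, a_2 = 2, so
  g(x) = 2*x^2 + x/5 - 1.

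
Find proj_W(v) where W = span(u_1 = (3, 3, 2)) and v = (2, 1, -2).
proj_W(v) = (15/22, 15/22, 5/11)

Set up U = [u_1 | ... | u_1] ∈ R^(3×1). The projector onto W = col(U) is P = U (U^T U)^(-1) U^T.
Compute U^T U =
  [22],
and U^T v = (5).
Solve U^T U · c = U^T v for the coefficients: c = (5/22). The projection is proj_W(v) = U c.
Check: (v - proj_W(v)) · u_1 = 0  (should be 0).
Result: proj_W(v) = (15/22, 15/22, 5/11).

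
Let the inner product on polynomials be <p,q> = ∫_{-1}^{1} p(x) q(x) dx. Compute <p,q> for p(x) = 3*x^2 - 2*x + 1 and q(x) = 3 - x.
<p,q> = 40/3

Expand the product: p(x)·q(x) = -3*x^3 + 11*x^2 - 7*x + 3.
∫_{-1}^{1} of each monomial x^k gives [2/(k+1) if k even, 0 if k odd]. Integrating term-by-term (or equivalently evaluating the antiderivative F(x) = -3*x^4/4 + 11*x^3/3 - 7*x^2/2 + 3*x at the endpoints):
  F(1) − F(−1) = 29/12 − (-131/12) = 40/3.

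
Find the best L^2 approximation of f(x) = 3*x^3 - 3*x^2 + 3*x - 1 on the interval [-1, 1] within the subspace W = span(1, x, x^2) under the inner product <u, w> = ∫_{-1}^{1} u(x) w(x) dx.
g(x) = -3*x^2 + 24*x/5 - 1

The best approximation g ∈ W is the orthogonal projection of f onto W. Writing g = a_0 + a_1 x + a_2 x^2, the coefficients solve the normal equations G · a = b where
  G_{ij} = <φ_i, φ_j> and b_i = <f, φ_i>, with φ_0 = 1, φ_1 = x, φ_2 = x^2.
G =
  [2, 0, 2/3]
  [0, 2/3, 0]
  [2/3, 0, 2/5],
b = (-4, 16/5, -28/15).
Solving gives a_0 = -1, a_1 = 24/5, a_2 = -3, so
  g(x) = -3*x^2 + 24*x/5 - 1.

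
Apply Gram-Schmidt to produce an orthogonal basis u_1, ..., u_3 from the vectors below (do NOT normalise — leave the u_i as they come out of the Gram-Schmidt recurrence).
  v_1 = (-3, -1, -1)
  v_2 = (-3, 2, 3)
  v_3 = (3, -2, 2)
Orthogonal basis:
  u_1 = (-3, -1, -1)
  u_2 = (-21/11, 26/11, 37/11)
  u_3 = (45/226, -270/113, 405/226)

Apply the Gram-Schmidt recurrence
  u_1 = v_1
  u_i = v_i − Σ_{j<i} ((v_i · u_j) / (u_j · u_j)) · u_j.

Step by step this gives:
  u_1 = (-3, -1, -1)
  u_2 = (-21/11, 26/11, 37/11)
  u_3 = (45/226, -270/113, 405/226)

Orthogonality check:
  u_2 · u_1 = 0 (should be 0)
  u_3 · u_1 = 0 (should be 0)
  u_3 · u_2 = 0 (should be 0)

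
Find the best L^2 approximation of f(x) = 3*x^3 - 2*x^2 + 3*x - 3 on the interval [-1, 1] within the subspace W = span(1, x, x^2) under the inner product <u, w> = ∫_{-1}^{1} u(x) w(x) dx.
g(x) = -2*x^2 + 24*x/5 - 3

The best approximation g ∈ W is the orthogonal projection of f onto W. Writing g = a_0 + a_1 x + a_2 x^2, the coefficients solve the normal equations G · a = b where
  G_{ij} = <φ_i, φ_j> and b_i = <f, φ_i>, with φ_0 = 1, φ_1 = x, φ_2 = x^2.
G =
  [2, 0, 2/3]
  [0, 2/3, 0]
  [2/3, 0, 2/5],
b = (-22/3, 16/5, -14/5).
Solving gives a_0 = -3, a_1 = 24/5, a_2 = -2, so
  g(x) = -2*x^2 + 24*x/5 - 3.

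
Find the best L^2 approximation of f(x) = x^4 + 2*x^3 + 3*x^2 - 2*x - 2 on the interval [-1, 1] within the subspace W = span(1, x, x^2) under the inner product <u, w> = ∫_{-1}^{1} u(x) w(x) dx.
g(x) = 27*x^2/7 - 4*x/5 - 73/35

The best approximation g ∈ W is the orthogonal projection of f onto W. Writing g = a_0 + a_1 x + a_2 x^2, the coefficients solve the normal equations G · a = b where
  G_{ij} = <φ_i, φ_j> and b_i = <f, φ_i>, with φ_0 = 1, φ_1 = x, φ_2 = x^2.
G =
  [2, 0, 2/3]
  [0, 2/3, 0]
  [2/3, 0, 2/5],
b = (-8/5, -8/15, 16/105).
Solving gives a_0 = -73/35, a_1 = -4/5, a_2 = 27/7, so
  g(x) = 27*x^2/7 - 4*x/5 - 73/35.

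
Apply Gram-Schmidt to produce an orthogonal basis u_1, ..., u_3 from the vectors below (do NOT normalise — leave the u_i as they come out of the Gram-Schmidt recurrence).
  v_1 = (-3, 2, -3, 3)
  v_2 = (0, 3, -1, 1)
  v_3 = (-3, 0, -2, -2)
Orthogonal basis:
  u_1 = (-3, 2, -3, 3)
  u_2 = (36/31, 69/31, 5/31, -5/31)
  u_3 = (-294/197, 126/197, -205/197, -583/197)

Apply the Gram-Schmidt recurrence
  u_1 = v_1
  u_i = v_i − Σ_{j<i} ((v_i · u_j) / (u_j · u_j)) · u_j.

Step by step this gives:
  u_1 = (-3, 2, -3, 3)
  u_2 = (36/31, 69/31, 5/31, -5/31)
  u_3 = (-294/197, 126/197, -205/197, -583/197)

Orthogonality check:
  u_2 · u_1 = 0 (should be 0)
  u_3 · u_1 = 0 (should be 0)
  u_3 · u_2 = 0 (should be 0)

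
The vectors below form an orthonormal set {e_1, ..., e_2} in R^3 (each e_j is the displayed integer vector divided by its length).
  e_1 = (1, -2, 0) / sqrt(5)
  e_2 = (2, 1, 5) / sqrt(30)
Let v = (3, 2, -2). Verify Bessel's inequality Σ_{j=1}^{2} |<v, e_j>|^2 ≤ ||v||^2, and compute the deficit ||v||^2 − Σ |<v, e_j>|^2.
Σ |<v, e_j>|^2 = 1/3; ||v||^2 = 17; deficit = 50/3

Write each e_j = u_j / sqrt(<u_j, u_j>) where u_j is the displayed integer vector. Then <v, e_j> = <v, u_j> / sqrt(<u_j, u_j>), so |<v, e_j>|^2 = <v, u_j>^2 / <u_j, u_j>.
Coefficients: <v, e_1> = -1/sqrt(5), <v, e_2> = -2/sqrt(30).
Square and sum: Σ |<v, e_j>|^2 = 1/3.
Compute ||v||^2 = v·v = 17.
Deficit = 17 − 1/3 = 50/3 ≥ 0, confirming Bessel's inequality. (The deficit equals ||v − Σ <v,e_j> e_j||^2, the squared distance from v to span{e_j}.)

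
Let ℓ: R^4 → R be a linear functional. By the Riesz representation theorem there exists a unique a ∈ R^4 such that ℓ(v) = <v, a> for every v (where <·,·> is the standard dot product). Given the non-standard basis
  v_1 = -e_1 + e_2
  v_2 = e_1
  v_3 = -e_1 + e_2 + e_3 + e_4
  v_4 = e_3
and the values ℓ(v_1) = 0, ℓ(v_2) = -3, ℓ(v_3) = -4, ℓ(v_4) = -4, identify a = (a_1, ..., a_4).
a = (-3, -3, -4, 0)

Write a = (a_1, ..., a_4) in the standard basis. For each basis vector v_i, ℓ(v_i) = <v_i, a> is a linear equation in the a_j's. Collect the n equations into a matrix system V a = ℓ, where row i of V is v_i (expressed in the standard basis). Since V is invertible (lower-triangular with 1s on the diagonal, up to permutation), solve by back-substitution:
  V =
[[-1, 1, 0, 0],
 [1, 0, 0, 0],
 [-1, 1, 1, 1],
 [0, 0, 1, 0]]
  V a = (0, -3, -4, -4)
Solving gives a = (-3, -3, -4, 0).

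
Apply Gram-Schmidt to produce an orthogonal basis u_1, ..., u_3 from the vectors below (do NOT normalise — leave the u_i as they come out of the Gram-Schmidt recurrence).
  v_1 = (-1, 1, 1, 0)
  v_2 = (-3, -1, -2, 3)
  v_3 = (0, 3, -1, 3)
Orthogonal basis:
  u_1 = (-1, 1, 1, 0)
  u_2 = (-3, -1, -2, 3)
  u_3 = (118/69, 185/69, -67/69, 45/23)

Apply the Gram-Schmidt recurrence
  u_1 = v_1
  u_i = v_i − Σ_{j<i} ((v_i · u_j) / (u_j · u_j)) · u_j.

Step by step this gives:
  u_1 = (-1, 1, 1, 0)
  u_2 = (-3, -1, -2, 3)
  u_3 = (118/69, 185/69, -67/69, 45/23)

Orthogonality check:
  u_2 · u_1 = 0 (should be 0)
  u_3 · u_1 = 0 (should be 0)
  u_3 · u_2 = 0 (should be 0)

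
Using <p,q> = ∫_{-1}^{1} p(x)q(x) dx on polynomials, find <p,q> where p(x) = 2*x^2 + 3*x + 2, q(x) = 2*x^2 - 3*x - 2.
<p,q> = -62/5

Expand the product: p(x)·q(x) = 4*x^4 - 9*x^2 - 12*x - 4.
∫_{-1}^{1} of each monomial x^k gives [2/(k+1) if k even, 0 if k odd]. Integrating term-by-term (or equivalently evaluating the antiderivative F(x) = 4*x^5/5 - 3*x^3 - 6*x^2 - 4*x at the endpoints):
  F(1) − F(−1) = -61/5 − (1/5) = -62/5.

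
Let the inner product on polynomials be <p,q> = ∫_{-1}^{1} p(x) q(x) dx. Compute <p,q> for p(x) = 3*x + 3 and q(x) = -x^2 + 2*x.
<p,q> = 2

Expand the product: p(x)·q(x) = -3*x^3 + 3*x^2 + 6*x.
∫_{-1}^{1} of each monomial x^k gives [2/(k+1) if k even, 0 if k odd]. Integrating term-by-term (or equivalently evaluating the antiderivative F(x) = -3*x^4/4 + x^3 + 3*x^2 at the endpoints):
  F(1) − F(−1) = 13/4 − (5/4) = 2.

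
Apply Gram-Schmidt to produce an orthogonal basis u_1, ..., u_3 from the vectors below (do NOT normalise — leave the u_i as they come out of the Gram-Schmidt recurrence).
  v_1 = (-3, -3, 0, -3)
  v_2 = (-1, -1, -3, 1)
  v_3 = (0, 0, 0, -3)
Orthogonal basis:
  u_1 = (-3, -3, 0, -3)
  u_2 = (-2/3, -2/3, -3, 4/3)
  u_3 = (27/35, 27/35, -36/35, -54/35)

Apply the Gram-Schmidt recurrence
  u_1 = v_1
  u_i = v_i − Σ_{j<i} ((v_i · u_j) / (u_j · u_j)) · u_j.

Step by step this gives:
  u_1 = (-3, -3, 0, -3)
  u_2 = (-2/3, -2/3, -3, 4/3)
  u_3 = (27/35, 27/35, -36/35, -54/35)

Orthogonality check:
  u_2 · u_1 = 0 (should be 0)
  u_3 · u_1 = 0 (should be 0)
  u_3 · u_2 = 0 (should be 0)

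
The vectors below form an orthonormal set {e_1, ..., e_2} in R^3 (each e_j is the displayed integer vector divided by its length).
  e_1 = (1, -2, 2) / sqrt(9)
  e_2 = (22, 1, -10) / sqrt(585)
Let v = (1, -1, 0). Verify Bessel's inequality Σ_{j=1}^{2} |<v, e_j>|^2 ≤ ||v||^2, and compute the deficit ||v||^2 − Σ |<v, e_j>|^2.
Σ |<v, e_j>|^2 = 114/65; ||v||^2 = 2; deficit = 16/65

Write each e_j = u_j / sqrt(<u_j, u_j>) where u_j is the displayed integer vector. Then <v, e_j> = <v, u_j> / sqrt(<u_j, u_j>), so |<v, e_j>|^2 = <v, u_j>^2 / <u_j, u_j>.
Coefficients: <v, e_1> = 3/sqrt(9), <v, e_2> = 21/sqrt(585).
Square and sum: Σ |<v, e_j>|^2 = 114/65.
Compute ||v||^2 = v·v = 2.
Deficit = 2 − 114/65 = 16/65 ≥ 0, confirming Bessel's inequality. (The deficit equals ||v − Σ <v,e_j> e_j||^2, the squared distance from v to span{e_j}.)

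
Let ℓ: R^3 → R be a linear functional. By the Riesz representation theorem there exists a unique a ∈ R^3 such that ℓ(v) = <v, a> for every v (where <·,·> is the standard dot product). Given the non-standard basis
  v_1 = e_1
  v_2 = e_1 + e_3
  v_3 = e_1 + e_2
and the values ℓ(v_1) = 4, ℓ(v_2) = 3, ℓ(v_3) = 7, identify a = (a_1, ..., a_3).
a = (4, 3, -1)

Write a = (a_1, ..., a_3) in the standard basis. For each basis vector v_i, ℓ(v_i) = <v_i, a> is a linear equation in the a_j's. Collect the n equations into a matrix system V a = ℓ, where row i of V is v_i (expressed in the standard basis). Since V is invertible (lower-triangular with 1s on the diagonal, up to permutation), solve by back-substitution:
  V =
[[1, 0, 0],
 [1, 0, 1],
 [1, 1, 0]]
  V a = (4, 3, 7)
Solving gives a = (4, 3, -1).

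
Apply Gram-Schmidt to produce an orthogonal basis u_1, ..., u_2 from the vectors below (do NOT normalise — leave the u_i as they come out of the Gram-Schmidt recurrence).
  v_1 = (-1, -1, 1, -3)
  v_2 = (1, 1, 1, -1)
Orthogonal basis:
  u_1 = (-1, -1, 1, -3)
  u_2 = (7/6, 7/6, 5/6, -1/2)

Apply the Gram-Schmidt recurrence
  u_1 = v_1
  u_i = v_i − Σ_{j<i} ((v_i · u_j) / (u_j · u_j)) · u_j.

Step by step this gives:
  u_1 = (-1, -1, 1, -3)
  u_2 = (7/6, 7/6, 5/6, -1/2)

Orthogonality check:
  u_2 · u_1 = 0 (should be 0)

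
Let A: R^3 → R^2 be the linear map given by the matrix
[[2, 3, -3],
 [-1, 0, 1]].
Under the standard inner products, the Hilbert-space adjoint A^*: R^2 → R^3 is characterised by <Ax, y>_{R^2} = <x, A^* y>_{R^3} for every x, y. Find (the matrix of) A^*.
A^* = A^T =
[[2, -1],
 [3, 0],
 [-3, 1]]

For real matrices with standard dot products, the defining identity <Ax, y> = <x, A^* y> gives (Ax)^T y = x^T (A^*) y, i.e. x^T A^T y = x^T (A^*) y. Since this holds for all x, y, we must have A^* = A^T. Therefore
A^* =
[[2, -1],
 [3, 0],
 [-3, 1]].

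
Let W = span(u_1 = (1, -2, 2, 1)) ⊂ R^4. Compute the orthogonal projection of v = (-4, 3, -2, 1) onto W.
proj_W(v) = (-13/10, 13/5, -13/5, -13/10)

Set up U = [u_1 | ... | u_1] ∈ R^(4×1). The projector onto W = col(U) is P = U (U^T U)^(-1) U^T.
Compute U^T U =
  [10],
and U^T v = (-13).
Solve U^T U · c = U^T v for the coefficients: c = (-13/10). The projection is proj_W(v) = U c.
Check: (v - proj_W(v)) · u_1 = 0  (should be 0).
Result: proj_W(v) = (-13/10, 13/5, -13/5, -13/10).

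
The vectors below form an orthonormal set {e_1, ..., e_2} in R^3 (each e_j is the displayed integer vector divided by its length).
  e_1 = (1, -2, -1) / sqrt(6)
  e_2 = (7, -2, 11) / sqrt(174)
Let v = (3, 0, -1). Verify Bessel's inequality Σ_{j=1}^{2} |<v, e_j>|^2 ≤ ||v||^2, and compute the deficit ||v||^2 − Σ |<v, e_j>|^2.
Σ |<v, e_j>|^2 = 94/29; ||v||^2 = 10; deficit = 196/29

Write each e_j = u_j / sqrt(<u_j, u_j>) where u_j is the displayed integer vector. Then <v, e_j> = <v, u_j> / sqrt(<u_j, u_j>), so |<v, e_j>|^2 = <v, u_j>^2 / <u_j, u_j>.
Coefficients: <v, e_1> = 4/sqrt(6), <v, e_2> = 10/sqrt(174).
Square and sum: Σ |<v, e_j>|^2 = 94/29.
Compute ||v||^2 = v·v = 10.
Deficit = 10 − 94/29 = 196/29 ≥ 0, confirming Bessel's inequality. (The deficit equals ||v − Σ <v,e_j> e_j||^2, the squared distance from v to span{e_j}.)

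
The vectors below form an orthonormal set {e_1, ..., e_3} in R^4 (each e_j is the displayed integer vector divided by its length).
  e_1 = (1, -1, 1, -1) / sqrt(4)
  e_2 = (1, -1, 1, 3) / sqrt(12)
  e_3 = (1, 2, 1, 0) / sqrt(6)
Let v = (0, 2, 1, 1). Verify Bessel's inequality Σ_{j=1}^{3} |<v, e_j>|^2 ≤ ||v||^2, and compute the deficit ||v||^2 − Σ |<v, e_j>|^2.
Σ |<v, e_j>|^2 = 11/2; ||v||^2 = 6; deficit = 1/2

Write each e_j = u_j / sqrt(<u_j, u_j>) where u_j is the displayed integer vector. Then <v, e_j> = <v, u_j> / sqrt(<u_j, u_j>), so |<v, e_j>|^2 = <v, u_j>^2 / <u_j, u_j>.
Coefficients: <v, e_1> = -2/sqrt(4), <v, e_2> = 2/sqrt(12), <v, e_3> = 5/sqrt(6).
Square and sum: Σ |<v, e_j>|^2 = 11/2.
Compute ||v||^2 = v·v = 6.
Deficit = 6 − 11/2 = 1/2 ≥ 0, confirming Bessel's inequality. (The deficit equals ||v − Σ <v,e_j> e_j||^2, the squared distance from v to span{e_j}.)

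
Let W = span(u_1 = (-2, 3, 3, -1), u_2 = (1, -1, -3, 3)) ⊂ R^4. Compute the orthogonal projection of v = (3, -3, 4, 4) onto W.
proj_W(v) = (5/9, -7/9, -1, 5/9)

Set up U = [u_1 | ... | u_2] ∈ R^(4×2). The projector onto W = col(U) is P = U (U^T U)^(-1) U^T.
Compute U^T U =
  [23, -17]
  [-17, 20],
and U^T v = (-7, 6).
Solve U^T U · c = U^T v for the coefficients: c = (-2/9, 1/9). The projection is proj_W(v) = U c.
Check: (v - proj_W(v)) · u_1 = 0  (should be 0).
Check: (v - proj_W(v)) · u_2 = 0  (should be 0).
Result: proj_W(v) = (5/9, -7/9, -1, 5/9).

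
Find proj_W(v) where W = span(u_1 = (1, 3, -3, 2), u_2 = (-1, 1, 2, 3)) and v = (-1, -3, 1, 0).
proj_W(v) = (-221/341, -559/341, 637/341, -312/341)

Set up U = [u_1 | ... | u_2] ∈ R^(4×2). The projector onto W = col(U) is P = U (U^T U)^(-1) U^T.
Compute U^T U =
  [23, 2]
  [2, 15],
and U^T v = (-13, 0).
Solve U^T U · c = U^T v for the coefficients: c = (-195/341, 26/341). The projection is proj_W(v) = U c.
Check: (v - proj_W(v)) · u_1 = 0  (should be 0).
Check: (v - proj_W(v)) · u_2 = 0  (should be 0).
Result: proj_W(v) = (-221/341, -559/341, 637/341, -312/341).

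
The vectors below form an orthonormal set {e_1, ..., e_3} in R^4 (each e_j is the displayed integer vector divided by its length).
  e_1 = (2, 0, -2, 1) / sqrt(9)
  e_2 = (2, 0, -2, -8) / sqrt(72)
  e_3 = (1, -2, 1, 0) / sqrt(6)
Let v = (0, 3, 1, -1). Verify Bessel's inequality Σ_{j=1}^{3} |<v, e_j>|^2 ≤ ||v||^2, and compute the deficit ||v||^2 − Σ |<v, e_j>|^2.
Σ |<v, e_j>|^2 = 17/3; ||v||^2 = 11; deficit = 16/3

Write each e_j = u_j / sqrt(<u_j, u_j>) where u_j is the displayed integer vector. Then <v, e_j> = <v, u_j> / sqrt(<u_j, u_j>), so |<v, e_j>|^2 = <v, u_j>^2 / <u_j, u_j>.
Coefficients: <v, e_1> = -3/sqrt(9), <v, e_2> = 6/sqrt(72), <v, e_3> = -5/sqrt(6).
Square and sum: Σ |<v, e_j>|^2 = 17/3.
Compute ||v||^2 = v·v = 11.
Deficit = 11 − 17/3 = 16/3 ≥ 0, confirming Bessel's inequality. (The deficit equals ||v − Σ <v,e_j> e_j||^2, the squared distance from v to span{e_j}.)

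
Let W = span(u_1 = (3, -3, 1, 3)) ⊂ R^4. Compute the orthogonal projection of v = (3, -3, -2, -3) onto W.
proj_W(v) = (3/4, -3/4, 1/4, 3/4)

Set up U = [u_1 | ... | u_1] ∈ R^(4×1). The projector onto W = col(U) is P = U (U^T U)^(-1) U^T.
Compute U^T U =
  [28],
and U^T v = (7).
Solve U^T U · c = U^T v for the coefficients: c = (1/4). The projection is proj_W(v) = U c.
Check: (v - proj_W(v)) · u_1 = 0  (should be 0).
Result: proj_W(v) = (3/4, -3/4, 1/4, 3/4).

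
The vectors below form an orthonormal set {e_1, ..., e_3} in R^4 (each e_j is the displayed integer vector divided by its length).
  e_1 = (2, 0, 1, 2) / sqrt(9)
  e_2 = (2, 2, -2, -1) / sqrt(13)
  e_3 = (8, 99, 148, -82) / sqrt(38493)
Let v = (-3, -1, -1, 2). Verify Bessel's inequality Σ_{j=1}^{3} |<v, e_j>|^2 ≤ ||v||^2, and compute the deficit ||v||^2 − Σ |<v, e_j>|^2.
Σ |<v, e_j>|^2 = 3566/329; ||v||^2 = 15; deficit = 1369/329

Write each e_j = u_j / sqrt(<u_j, u_j>) where u_j is the displayed integer vector. Then <v, e_j> = <v, u_j> / sqrt(<u_j, u_j>), so |<v, e_j>|^2 = <v, u_j>^2 / <u_j, u_j>.
Coefficients: <v, e_1> = -3/sqrt(9), <v, e_2> = -8/sqrt(13), <v, e_3> = -435/sqrt(38493).
Square and sum: Σ |<v, e_j>|^2 = 3566/329.
Compute ||v||^2 = v·v = 15.
Deficit = 15 − 3566/329 = 1369/329 ≥ 0, confirming Bessel's inequality. (The deficit equals ||v − Σ <v,e_j> e_j||^2, the squared distance from v to span{e_j}.)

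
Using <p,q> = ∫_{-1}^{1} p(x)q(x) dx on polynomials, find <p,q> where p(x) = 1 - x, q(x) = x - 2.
<p,q> = -14/3

Expand the product: p(x)·q(x) = -x^2 + 3*x - 2.
∫_{-1}^{1} of each monomial x^k gives [2/(k+1) if k even, 0 if k odd]. Integrating term-by-term (or equivalently evaluating the antiderivative F(x) = -x^3/3 + 3*x^2/2 - 2*x at the endpoints):
  F(1) − F(−1) = -5/6 − (23/6) = -14/3.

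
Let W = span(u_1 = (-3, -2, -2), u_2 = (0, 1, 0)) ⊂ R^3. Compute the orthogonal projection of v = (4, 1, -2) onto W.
proj_W(v) = (24/13, 1, 16/13)

Set up U = [u_1 | ... | u_2] ∈ R^(3×2). The projector onto W = col(U) is P = U (U^T U)^(-1) U^T.
Compute U^T U =
  [17, -2]
  [-2, 1],
and U^T v = (-10, 1).
Solve U^T U · c = U^T v for the coefficients: c = (-8/13, -3/13). The projection is proj_W(v) = U c.
Check: (v - proj_W(v)) · u_1 = 0  (should be 0).
Check: (v - proj_W(v)) · u_2 = 0  (should be 0).
Result: proj_W(v) = (24/13, 1, 16/13).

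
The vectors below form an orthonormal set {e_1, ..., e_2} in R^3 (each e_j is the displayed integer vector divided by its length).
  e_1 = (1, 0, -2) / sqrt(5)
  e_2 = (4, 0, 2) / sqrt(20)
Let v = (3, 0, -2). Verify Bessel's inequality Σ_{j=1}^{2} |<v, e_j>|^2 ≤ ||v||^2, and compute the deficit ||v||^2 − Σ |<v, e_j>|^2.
Σ |<v, e_j>|^2 = 13; ||v||^2 = 13; deficit = 0

Write each e_j = u_j / sqrt(<u_j, u_j>) where u_j is the displayed integer vector. Then <v, e_j> = <v, u_j> / sqrt(<u_j, u_j>), so |<v, e_j>|^2 = <v, u_j>^2 / <u_j, u_j>.
Coefficients: <v, e_1> = 7/sqrt(5), <v, e_2> = 8/sqrt(20).
Square and sum: Σ |<v, e_j>|^2 = 13.
Compute ||v||^2 = v·v = 13.
Deficit = 13 − 13 = 0 ≥ 0, confirming Bessel's inequality. (The deficit equals ||v − Σ <v,e_j> e_j||^2, the squared distance from v to span{e_j}.)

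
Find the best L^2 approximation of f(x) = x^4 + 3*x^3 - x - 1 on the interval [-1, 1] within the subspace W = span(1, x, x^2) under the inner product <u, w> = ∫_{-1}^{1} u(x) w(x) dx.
g(x) = 6*x^2/7 + 4*x/5 - 38/35

The best approximation g ∈ W is the orthogonal projection of f onto W. Writing g = a_0 + a_1 x + a_2 x^2, the coefficients solve the normal equations G · a = b where
  G_{ij} = <φ_i, φ_j> and b_i = <f, φ_i>, with φ_0 = 1, φ_1 = x, φ_2 = x^2.
G =
  [2, 0, 2/3]
  [0, 2/3, 0]
  [2/3, 0, 2/5],
b = (-8/5, 8/15, -8/21).
Solving gives a_0 = -38/35, a_1 = 4/5, a_2 = 6/7, so
  g(x) = 6*x^2/7 + 4*x/5 - 38/35.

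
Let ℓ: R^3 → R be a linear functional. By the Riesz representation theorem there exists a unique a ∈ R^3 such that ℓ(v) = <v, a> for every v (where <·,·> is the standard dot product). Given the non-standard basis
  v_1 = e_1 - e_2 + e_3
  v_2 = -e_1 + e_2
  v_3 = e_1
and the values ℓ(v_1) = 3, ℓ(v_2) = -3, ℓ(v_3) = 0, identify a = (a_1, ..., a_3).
a = (0, -3, 0)

Write a = (a_1, ..., a_3) in the standard basis. For each basis vector v_i, ℓ(v_i) = <v_i, a> is a linear equation in the a_j's. Collect the n equations into a matrix system V a = ℓ, where row i of V is v_i (expressed in the standard basis). Since V is invertible (lower-triangular with 1s on the diagonal, up to permutation), solve by back-substitution:
  V =
[[1, -1, 1],
 [-1, 1, 0],
 [1, 0, 0]]
  V a = (3, -3, 0)
Solving gives a = (0, -3, 0).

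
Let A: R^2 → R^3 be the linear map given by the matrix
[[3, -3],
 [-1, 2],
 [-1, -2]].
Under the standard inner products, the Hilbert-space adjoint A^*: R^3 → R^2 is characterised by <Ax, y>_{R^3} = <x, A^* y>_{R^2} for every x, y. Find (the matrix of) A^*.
A^* = A^T =
[[3, -1, -1],
 [-3, 2, -2]]

For real matrices with standard dot products, the defining identity <Ax, y> = <x, A^* y> gives (Ax)^T y = x^T (A^*) y, i.e. x^T A^T y = x^T (A^*) y. Since this holds for all x, y, we must have A^* = A^T. Therefore
A^* =
[[3, -1, -1],
 [-3, 2, -2]].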